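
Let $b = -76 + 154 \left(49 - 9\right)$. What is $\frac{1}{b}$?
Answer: $\frac{1}{6084} \approx 0.00016437$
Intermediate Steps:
$b = 6084$ ($b = -76 + 154 \cdot 40 = -76 + 6160 = 6084$)
$\frac{1}{b} = \frac{1}{6084}$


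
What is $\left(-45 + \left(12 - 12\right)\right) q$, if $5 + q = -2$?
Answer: $315$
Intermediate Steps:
$q = -7$ ($q = -5 - 2 = -7$)
$\left(-45 + \left(12 - 12\right)\right) q = \left(-45 + \left(12 - 12\right)\right) \left(-7\right) = \left(-45 + 0\right) \left(-7\right) = \left(-45\right) \left(-7\right) = 315$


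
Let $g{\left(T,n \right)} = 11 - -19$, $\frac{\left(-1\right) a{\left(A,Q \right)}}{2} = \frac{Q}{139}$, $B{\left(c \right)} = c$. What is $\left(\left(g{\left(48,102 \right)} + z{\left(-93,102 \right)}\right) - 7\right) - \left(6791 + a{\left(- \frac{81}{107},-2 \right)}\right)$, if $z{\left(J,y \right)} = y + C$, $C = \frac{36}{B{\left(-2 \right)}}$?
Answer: $- \frac{929080}{139} \approx -6684.0$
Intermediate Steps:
$C = -18$ ($C = \frac{36}{-2} = 36 \left(- \frac{1}{2}\right) = -18$)
$a{\left(A,Q \right)} = - \frac{2 Q}{139}$ ($a{\left(A,Q \right)} = - 2 \frac{Q}{139} = - \frac{2 Q}{139}$)
$g{\left(T,n \right)} = 30$ ($g{\left(T,n \right)} = 11 + 19 = 30$)
$z{\left(J,y \right)} = -18 + y$ ($z{\left(J,y \right)} = y - 18 = -18 + y$)
$\left(\left(g{\left(48,102 \right)} + z{\left(-93,102 \right)}\right) - 7\right) - \left(6791 + a{\left(- \frac{81}{107},-2 \right)}\right) = \left(\left(30 + \left(-18 + 102\right)\right) - 7\right) - \left(6791 - - \frac{4}{139}\right) = \left(\left(30 + 84\right) - 7\right) - \frac{943953}{139} = \left(114 - 7\right) - \frac{943953}{139} = 107 - \frac{943953}{139} = - \frac{929080}{139}$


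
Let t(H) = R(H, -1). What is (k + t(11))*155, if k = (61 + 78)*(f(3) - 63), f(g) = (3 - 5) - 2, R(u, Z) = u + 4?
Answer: -1441190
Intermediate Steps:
R(u, Z) = 4 + u
f(g) = -4 (f(g) = -2 - 2 = -4)
t(H) = 4 + H
k = -9313 (k = (61 + 78)*(-4 - 63) = 139*(-67) = -9313)
(k + t(11))*155 = (-9313 + (4 + 11))*155 = (-9313 + 15)*155 = -9298*155 = -1441190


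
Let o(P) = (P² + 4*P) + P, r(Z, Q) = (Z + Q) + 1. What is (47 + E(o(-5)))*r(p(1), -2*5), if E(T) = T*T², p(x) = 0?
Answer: -423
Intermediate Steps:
r(Z, Q) = 1 + Q + Z (r(Z, Q) = (Q + Z) + 1 = 1 + Q + Z)
o(P) = P² + 5*P
E(T) = T³
(47 + E(o(-5)))*r(p(1), -2*5) = (47 + (-5*(5 - 5))³)*(1 - 2*5 + 0) = (47 + (-5*0)³)*(1 - 10 + 0) = (47 + 0³)*(-9) = (47 + 0)*(-9) = 47*(-9) = -423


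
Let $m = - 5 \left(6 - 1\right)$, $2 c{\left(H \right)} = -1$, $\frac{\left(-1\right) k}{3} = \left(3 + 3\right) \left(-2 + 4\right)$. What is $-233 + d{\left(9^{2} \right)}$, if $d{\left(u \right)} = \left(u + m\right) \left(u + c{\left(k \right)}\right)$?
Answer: $4275$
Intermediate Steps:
$k = -36$ ($k = - 3 \left(3 + 3\right) \left(-2 + 4\right) = - 3 \cdot 6 \cdot 2 = \left(-3\right) 12 = -36$)
$c{\left(H \right)} = - \frac{1}{2}$ ($c{\left(H \right)} = \frac{1}{2} \left(-1\right) = - \frac{1}{2}$)
$m = -25$ ($m = \left(-5\right) 5 = -25$)
$d{\left(u \right)} = \left(-25 + u\right) \left(- \frac{1}{2} + u\right)$ ($d{\left(u \right)} = \left(u - 25\right) \left(u - \frac{1}{2}\right) = \left(-25 + u\right) \left(- \frac{1}{2} + u\right)$)
$-233 + d{\left(9^{2} \right)} = -233 + \left(\frac{25}{2} + \left(9^{2}\right)^{2} - \frac{51 \cdot 9^{2}}{2}\right) = -233 + \left(\frac{25}{2} + 81^{2} - \frac{4131}{2}\right) = -233 + \left(\frac{25}{2} + 6561 - \frac{4131}{2}\right) = -233 + 4508 = 4275$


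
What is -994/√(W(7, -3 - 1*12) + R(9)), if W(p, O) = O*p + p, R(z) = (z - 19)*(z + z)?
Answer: 497*I*√278/139 ≈ 59.616*I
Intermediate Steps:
R(z) = 2*z*(-19 + z) (R(z) = (-19 + z)*(2*z) = 2*z*(-19 + z))
W(p, O) = p + O*p
-994/√(W(7, -3 - 1*12) + R(9)) = -994/√(7*(1 + (-3 - 1*12)) + 2*9*(-19 + 9)) = -994/√(7*(1 + (-3 - 12)) + 2*9*(-10)) = -994/√(7*(1 - 15) - 180) = -994/√(7*(-14) - 180) = -994/√(-98 - 180) = -994*(-I*√278/278) = -(-497)*I*√278/139 = 497*I*√278/139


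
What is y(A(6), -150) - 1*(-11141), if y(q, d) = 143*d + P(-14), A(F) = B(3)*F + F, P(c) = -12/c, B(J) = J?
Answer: -72157/7 ≈ -10308.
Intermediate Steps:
A(F) = 4*F (A(F) = 3*F + F = 4*F)
y(q, d) = 6/7 + 143*d (y(q, d) = 143*d - 12/(-14) = 143*d - 12*(-1/14) = 143*d + 6/7 = 6/7 + 143*d)
y(A(6), -150) - 1*(-11141) = (6/7 + 143*(-150)) - 1*(-11141) = (6/7 - 21450) + 11141 = -150144/7 + 11141 = -72157/7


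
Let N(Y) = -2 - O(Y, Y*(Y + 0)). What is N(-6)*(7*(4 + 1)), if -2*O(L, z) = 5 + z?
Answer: 1295/2 ≈ 647.50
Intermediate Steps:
O(L, z) = -5/2 - z/2 (O(L, z) = -(5 + z)/2 = -5/2 - z/2)
N(Y) = ½ + Y²/2 (N(Y) = -2 - (-5/2 - Y*(Y + 0)/2) = -2 - (-5/2 - Y*Y/2) = -2 - (-5/2 - Y²/2) = -2 + (5/2 + Y²/2) = ½ + Y²/2)
N(-6)*(7*(4 + 1)) = (½ + (½)*(-6)²)*(7*(4 + 1)) = (½ + (½)*36)*(7*5) = (½ + 18)*35 = (37/2)*35 = 1295/2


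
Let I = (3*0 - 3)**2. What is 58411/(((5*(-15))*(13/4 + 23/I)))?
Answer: -700932/5225 ≈ -134.15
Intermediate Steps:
I = 9 (I = (0 - 3)**2 = (-3)**2 = 9)
58411/(((5*(-15))*(13/4 + 23/I))) = 58411/(((5*(-15))*(13/4 + 23/9))) = 58411/((-75*(13*(1/4) + 23*(1/9)))) = 58411/((-75*(13/4 + 23/9))) = 58411/((-75*209/36)) = 58411/(-5225/12) = 58411*(-12/5225) = -700932/5225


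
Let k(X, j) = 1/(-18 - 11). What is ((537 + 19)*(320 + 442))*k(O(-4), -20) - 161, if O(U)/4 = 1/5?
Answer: -428341/29 ≈ -14770.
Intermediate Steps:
O(U) = ⅘ (O(U) = 4*(1/5) = 4*(1*(⅕)) = 4*(⅕) = ⅘)
k(X, j) = -1/29 (k(X, j) = 1/(-29) = -1/29)
((537 + 19)*(320 + 442))*k(O(-4), -20) - 161 = ((537 + 19)*(320 + 442))*(-1/29) - 161 = (556*762)*(-1/29) - 161 = 423672*(-1/29) - 161 = -423672/29 - 161 = -428341/29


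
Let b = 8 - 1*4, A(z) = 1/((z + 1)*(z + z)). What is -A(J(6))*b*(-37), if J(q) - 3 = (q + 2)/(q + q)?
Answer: 333/77 ≈ 4.3247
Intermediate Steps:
J(q) = 3 + (2 + q)/(2*q) (J(q) = 3 + (q + 2)/(q + q) = 3 + (2 + q)/((2*q)) = 3 + (2 + q)*(1/(2*q)) = 3 + (2 + q)/(2*q))
A(z) = 1/(2*z*(1 + z)) (A(z) = 1/((1 + z)*(2*z)) = 1/(2*z*(1 + z)))
b = 4 (b = 8 - 4 = 4)
-A(J(6))*b*(-37) = -(1/(2*(7/2 + 1/6)*(1 + (7/2 + 1/6))))*4*(-37) = -(1/(2*(7/2 + ⅙)*(1 + (7/2 + ⅙))))*4*(-37) = -(1/(2*(11/3)*(1 + 11/3)))*4*(-37) = -((½)*(3/11)/(14/3))*4*(-37) = -((½)*(3/11)*(3/14))*4*(-37) = -(9/308)*4*(-37) = -9*(-37)/77 = -1*(-333/77) = 333/77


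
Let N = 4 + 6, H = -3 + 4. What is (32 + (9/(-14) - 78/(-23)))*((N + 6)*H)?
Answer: 89512/161 ≈ 555.97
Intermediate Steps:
H = 1
N = 10
(32 + (9/(-14) - 78/(-23)))*((N + 6)*H) = (32 + (9/(-14) - 78/(-23)))*((10 + 6)*1) = (32 + (9*(-1/14) - 78*(-1/23)))*(16*1) = (32 + (-9/14 + 78/23))*16 = (32 + 885/322)*16 = (11189/322)*16 = 89512/161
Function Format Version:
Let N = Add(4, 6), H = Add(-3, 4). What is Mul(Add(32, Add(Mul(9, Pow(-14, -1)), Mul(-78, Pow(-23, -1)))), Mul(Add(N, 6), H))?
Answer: Rational(89512, 161) ≈ 555.97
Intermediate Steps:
H = 1
N = 10
Mul(Add(32, Add(Mul(9, Pow(-14, -1)), Mul(-78, Pow(-23, -1)))), Mul(Add(N, 6), H)) = Mul(Add(32, Add(Mul(9, Pow(-14, -1)), Mul(-78, Pow(-23, -1)))), Mul(Add(10, 6), 1)) = Mul(Add(32, Add(Mul(9, Rational(-1, 14)), Mul(-78, Rational(-1, 23)))), Mul(16, 1)) = Mul(Add(32, Add(Rational(-9, 14), Rational(78, 23))), 16) = Mul(Add(32, Rational(885, 322)), 16) = Mul(Rational(11189, 322), 16) = Rational(89512, 161)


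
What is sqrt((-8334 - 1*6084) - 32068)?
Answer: I*sqrt(46486) ≈ 215.61*I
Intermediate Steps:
sqrt((-8334 - 1*6084) - 32068) = sqrt((-8334 - 6084) - 32068) = sqrt(-14418 - 32068) = sqrt(-46486) = I*sqrt(46486)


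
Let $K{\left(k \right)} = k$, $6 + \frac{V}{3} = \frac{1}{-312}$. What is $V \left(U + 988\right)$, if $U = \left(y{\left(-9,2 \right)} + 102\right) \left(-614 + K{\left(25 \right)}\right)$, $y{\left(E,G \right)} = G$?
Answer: $\frac{2170807}{2} \approx 1.0854 \cdot 10^{6}$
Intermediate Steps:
$V = - \frac{1873}{104}$ ($V = -18 + \frac{3}{-312} = -18 + 3 \left(- \frac{1}{312}\right) = -18 - \frac{1}{104} = - \frac{1873}{104} \approx -18.01$)
$U = -61256$ ($U = \left(2 + 102\right) \left(-614 + 25\right) = 104 \left(-589\right) = -61256$)
$V \left(U + 988\right) = - \frac{1873 \left(-61256 + 988\right)}{104} = \left(- \frac{1873}{104}\right) \left(-60268\right) = \frac{2170807}{2}$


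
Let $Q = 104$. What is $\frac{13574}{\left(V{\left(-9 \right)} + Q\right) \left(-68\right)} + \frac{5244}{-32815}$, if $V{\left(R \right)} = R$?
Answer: $- \frac{9586141}{4239698} \approx -2.261$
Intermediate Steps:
$\frac{13574}{\left(V{\left(-9 \right)} + Q\right) \left(-68\right)} + \frac{5244}{-32815} = \frac{13574}{\left(-9 + 104\right) \left(-68\right)} + \frac{5244}{-32815} = \frac{13574}{95 \left(-68\right)} + 5244 \left(- \frac{1}{32815}\right) = \frac{13574}{-6460} - \frac{5244}{32815} = 13574 \left(- \frac{1}{6460}\right) - \frac{5244}{32815} = - \frac{6787}{3230} - \frac{5244}{32815} = - \frac{9586141}{4239698}$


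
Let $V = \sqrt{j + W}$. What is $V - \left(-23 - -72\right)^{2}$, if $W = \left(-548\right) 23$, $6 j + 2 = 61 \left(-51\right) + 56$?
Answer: $-2401 + \frac{i \sqrt{52454}}{2} \approx -2401.0 + 114.51 i$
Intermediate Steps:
$j = - \frac{1019}{2}$ ($j = - \frac{1}{3} + \frac{61 \left(-51\right) + 56}{6} = - \frac{1}{3} + \frac{-3111 + 56}{6} = - \frac{1}{3} + \frac{1}{6} \left(-3055\right) = - \frac{1}{3} - \frac{3055}{6} = - \frac{1019}{2} \approx -509.5$)
$W = -12604$
$V = \frac{i \sqrt{52454}}{2}$ ($V = \sqrt{- \frac{1019}{2} - 12604} = \sqrt{- \frac{26227}{2}} = \frac{i \sqrt{52454}}{2} \approx 114.51 i$)
$V - \left(-23 - -72\right)^{2} = \frac{i \sqrt{52454}}{2} - \left(-23 - -72\right)^{2} = \frac{i \sqrt{52454}}{2} - \left(-23 + 72\right)^{2} = \frac{i \sqrt{52454}}{2} - 49^{2} = \frac{i \sqrt{52454}}{2} - 2401 = -2401 + \frac{i \sqrt{52454}}{2}$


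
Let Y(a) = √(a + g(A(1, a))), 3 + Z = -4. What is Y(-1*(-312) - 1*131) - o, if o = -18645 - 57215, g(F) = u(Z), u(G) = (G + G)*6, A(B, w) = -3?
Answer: 75860 + √97 ≈ 75870.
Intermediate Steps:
Z = -7 (Z = -3 - 4 = -7)
u(G) = 12*G (u(G) = (2*G)*6 = 12*G)
g(F) = -84 (g(F) = 12*(-7) = -84)
Y(a) = √(-84 + a) (Y(a) = √(a - 84) = √(-84 + a))
o = -75860
Y(-1*(-312) - 1*131) - o = √(-84 + (-1*(-312) - 1*131)) - 1*(-75860) = √(-84 + (312 - 131)) + 75860 = √(-84 + 181) + 75860 = √97 + 75860 = 75860 + √97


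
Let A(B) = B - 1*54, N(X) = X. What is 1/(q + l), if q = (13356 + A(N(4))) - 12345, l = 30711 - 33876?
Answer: -1/2204 ≈ -0.00045372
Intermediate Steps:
l = -3165
A(B) = -54 + B (A(B) = B - 54 = -54 + B)
q = 961 (q = (13356 + (-54 + 4)) - 12345 = (13356 - 50) - 12345 = 13306 - 12345 = 961)
1/(q + l) = 1/(961 - 3165) = 1/(-2204) = -1/2204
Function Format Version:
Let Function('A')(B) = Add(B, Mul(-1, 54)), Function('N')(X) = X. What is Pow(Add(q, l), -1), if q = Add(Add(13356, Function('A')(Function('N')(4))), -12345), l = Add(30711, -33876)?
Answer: Rational(-1, 2204) ≈ -0.00045372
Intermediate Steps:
l = -3165
Function('A')(B) = Add(-54, B) (Function('A')(B) = Add(B, -54) = Add(-54, B))
q = 961 (q = Add(Add(13356, Add(-54, 4)), -12345) = Add(Add(13356, -50), -12345) = Add(13306, -12345) = 961)
Pow(Add(q, l), -1) = Pow(Add(961, -3165), -1) = Pow(-2204, -1) = Rational(-1, 2204)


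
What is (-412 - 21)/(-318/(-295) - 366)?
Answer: 127735/107652 ≈ 1.1866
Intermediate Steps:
(-412 - 21)/(-318/(-295) - 366) = -433/(-318*(-1/295) - 366) = -433/(318/295 - 366) = -433/(-107652/295) = -433*(-295/107652) = 127735/107652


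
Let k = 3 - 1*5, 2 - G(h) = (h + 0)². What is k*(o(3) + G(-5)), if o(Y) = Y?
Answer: 40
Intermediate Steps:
G(h) = 2 - h² (G(h) = 2 - (h + 0)² = 2 - h²)
k = -2 (k = 3 - 5 = -2)
k*(o(3) + G(-5)) = -2*(3 + (2 - 1*(-5)²)) = -2*(3 + (2 - 1*25)) = -2*(3 + (2 - 25)) = -2*(3 - 23) = -2*(-20) = 40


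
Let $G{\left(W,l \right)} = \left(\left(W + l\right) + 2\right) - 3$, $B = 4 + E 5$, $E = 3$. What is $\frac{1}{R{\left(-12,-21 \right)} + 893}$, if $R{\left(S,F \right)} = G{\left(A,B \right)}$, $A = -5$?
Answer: $\frac{1}{906} \approx 0.0011038$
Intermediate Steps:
$B = 19$ ($B = 4 + 3 \cdot 5 = 4 + 15 = 19$)
$G{\left(W,l \right)} = -1 + W + l$ ($G{\left(W,l \right)} = \left(2 + W + l\right) - 3 = -1 + W + l$)
$R{\left(S,F \right)} = 13$ ($R{\left(S,F \right)} = -1 - 5 + 19 = 13$)
$\frac{1}{R{\left(-12,-21 \right)} + 893} = \frac{1}{13 + 893} = \frac{1}{906}$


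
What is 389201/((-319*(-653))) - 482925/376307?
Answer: 45862402732/78387382249 ≈ 0.58507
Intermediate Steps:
389201/((-319*(-653))) - 482925/376307 = 389201/208307 - 482925*1/376307 = 389201*(1/208307) - 482925/376307 = 389201/208307 - 482925/376307 = 45862402732/78387382249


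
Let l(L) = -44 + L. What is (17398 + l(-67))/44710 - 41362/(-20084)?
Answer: 274560891/112244455 ≈ 2.4461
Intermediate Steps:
(17398 + l(-67))/44710 - 41362/(-20084) = (17398 + (-44 - 67))/44710 - 41362/(-20084) = (17398 - 111)*(1/44710) - 41362*(-1/20084) = 17287*(1/44710) + 20681/10042 = 17287/44710 + 20681/10042 = 274560891/112244455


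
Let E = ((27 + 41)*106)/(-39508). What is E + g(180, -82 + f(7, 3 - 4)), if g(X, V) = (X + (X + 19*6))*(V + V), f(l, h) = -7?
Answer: -49020238/581 ≈ -84372.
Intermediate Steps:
g(X, V) = 2*V*(114 + 2*X) (g(X, V) = (X + (X + 114))*(2*V) = (X + (114 + X))*(2*V) = (114 + 2*X)*(2*V) = 2*V*(114 + 2*X))
E = -106/581 (E = (68*106)*(-1/39508) = 7208*(-1/39508) = -106/581 ≈ -0.18244)
E + g(180, -82 + f(7, 3 - 4)) = -106/581 + 4*(-82 - 7)*(57 + 180) = -106/581 + 4*(-89)*237 = -106/581 - 84372 = -49020238/581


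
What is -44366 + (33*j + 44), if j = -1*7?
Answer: -44553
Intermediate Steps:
j = -7
-44366 + (33*j + 44) = -44366 + (33*(-7) + 44) = -44366 + (-231 + 44) = -44366 - 187 = -44553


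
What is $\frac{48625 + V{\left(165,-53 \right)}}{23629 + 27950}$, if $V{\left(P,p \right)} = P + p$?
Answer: $\frac{48737}{51579} \approx 0.9449$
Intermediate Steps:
$\frac{48625 + V{\left(165,-53 \right)}}{23629 + 27950} = \frac{48625 + \left(165 - 53\right)}{23629 + 27950} = \frac{48625 + 112}{51579} = 48737 \cdot \frac{1}{51579} = \frac{48737}{51579}$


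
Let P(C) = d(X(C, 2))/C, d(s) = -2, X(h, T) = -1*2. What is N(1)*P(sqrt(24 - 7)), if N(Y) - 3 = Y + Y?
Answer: -10*sqrt(17)/17 ≈ -2.4254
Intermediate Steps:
N(Y) = 3 + 2*Y (N(Y) = 3 + (Y + Y) = 3 + 2*Y)
X(h, T) = -2
P(C) = -2/C
N(1)*P(sqrt(24 - 7)) = (3 + 2*1)*(-2/sqrt(24 - 7)) = (3 + 2)*(-2*sqrt(17)/17) = 5*(-2*sqrt(17)/17) = -10*sqrt(17)/17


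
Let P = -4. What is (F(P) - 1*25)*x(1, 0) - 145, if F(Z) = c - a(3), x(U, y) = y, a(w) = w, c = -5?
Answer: -145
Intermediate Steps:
F(Z) = -8 (F(Z) = -5 - 1*3 = -5 - 3 = -8)
(F(P) - 1*25)*x(1, 0) - 145 = (-8 - 1*25)*0 - 145 = (-8 - 25)*0 - 145 = -33*0 - 145 = 0 - 145 = -145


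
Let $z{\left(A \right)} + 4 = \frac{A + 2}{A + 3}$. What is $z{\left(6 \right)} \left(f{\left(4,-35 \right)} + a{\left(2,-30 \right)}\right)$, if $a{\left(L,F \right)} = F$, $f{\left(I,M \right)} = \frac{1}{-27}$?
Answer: $\frac{22708}{243} \approx 93.449$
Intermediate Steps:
$f{\left(I,M \right)} = - \frac{1}{27}$
$z{\left(A \right)} = -4 + \frac{2 + A}{3 + A}$ ($z{\left(A \right)} = -4 + \frac{A + 2}{A + 3} = -4 + \frac{2 + A}{3 + A}$)
$z{\left(6 \right)} \left(f{\left(4,-35 \right)} + a{\left(2,-30 \right)}\right) = \frac{-10 - 18}{3 + 6} \left(- \frac{1}{27} - 30\right) = \frac{-10 - 18}{9} \left(- \frac{811}{27}\right) = \frac{1}{9} \left(-28\right) \left(- \frac{811}{27}\right) = \left(- \frac{28}{9}\right) \left(- \frac{811}{27}\right) = \frac{22708}{243}$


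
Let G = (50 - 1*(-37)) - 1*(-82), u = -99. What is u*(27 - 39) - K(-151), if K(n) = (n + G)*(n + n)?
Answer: 6624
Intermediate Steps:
G = 169 (G = (50 + 37) + 82 = 87 + 82 = 169)
K(n) = 2*n*(169 + n) (K(n) = (n + 169)*(n + n) = (169 + n)*(2*n) = 2*n*(169 + n))
u*(27 - 39) - K(-151) = -99*(27 - 39) - 2*(-151)*(169 - 151) = -99*(-12) - 2*(-151)*18 = 1188 - 1*(-5436) = 1188 + 5436 = 6624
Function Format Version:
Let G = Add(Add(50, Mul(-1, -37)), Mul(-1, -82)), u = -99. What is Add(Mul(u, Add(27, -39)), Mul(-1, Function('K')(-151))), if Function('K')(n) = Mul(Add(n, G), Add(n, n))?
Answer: 6624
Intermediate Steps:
G = 169 (G = Add(Add(50, 37), 82) = Add(87, 82) = 169)
Function('K')(n) = Mul(2, n, Add(169, n)) (Function('K')(n) = Mul(Add(n, 169), Add(n, n)) = Mul(Add(169, n), Mul(2, n)) = Mul(2, n, Add(169, n)))
Add(Mul(u, Add(27, -39)), Mul(-1, Function('K')(-151))) = Add(Mul(-99, Add(27, -39)), Mul(-1, Mul(2, -151, Add(169, -151)))) = Add(Mul(-99, -12), Mul(-1, Mul(2, -151, 18))) = Add(1188, Mul(-1, -5436)) = Add(1188, 5436) = 6624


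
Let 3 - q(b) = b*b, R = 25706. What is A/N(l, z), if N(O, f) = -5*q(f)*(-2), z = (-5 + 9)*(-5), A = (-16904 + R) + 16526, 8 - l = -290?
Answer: -12664/1985 ≈ -6.3799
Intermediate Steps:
l = 298 (l = 8 - 1*(-290) = 8 + 290 = 298)
A = 25328 (A = (-16904 + 25706) + 16526 = 8802 + 16526 = 25328)
q(b) = 3 - b² (q(b) = 3 - b*b = 3 - b²)
z = -20 (z = 4*(-5) = -20)
N(O, f) = 30 - 10*f² (N(O, f) = -5*(3 - f²)*(-2) = (-15 + 5*f²)*(-2) = 30 - 10*f²)
A/N(l, z) = 25328/(30 - 10*(-20)²) = 25328/(30 - 10*400) = 25328/(30 - 4000) = 25328/(-3970) = 25328*(-1/3970) = -12664/1985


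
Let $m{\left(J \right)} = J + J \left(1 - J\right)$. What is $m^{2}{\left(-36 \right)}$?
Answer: $1871424$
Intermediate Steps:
$m^{2}{\left(-36 \right)} = \left(- 36 \left(2 - -36\right)\right)^{2} = \left(- 36 \left(2 + 36\right)\right)^{2} = \left(\left(-36\right) 38\right)^{2} = \left(-1368\right)^{2} = 1871424$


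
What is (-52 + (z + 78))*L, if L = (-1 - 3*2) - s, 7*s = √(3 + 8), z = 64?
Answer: -630 - 90*√11/7 ≈ -672.64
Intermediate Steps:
s = √11/7 (s = √(3 + 8)/7 = √11/7 ≈ 0.47380)
L = -7 - √11/7 (L = (-1 - 3*2) - √11/7 = (-1 - 6) - √11/7 = -7 - √11/7 ≈ -7.4738)
(-52 + (z + 78))*L = (-52 + (64 + 78))*(-7 - √11/7) = (-52 + 142)*(-7 - √11/7) = 90*(-7 - √11/7) = -630 - 90*√11/7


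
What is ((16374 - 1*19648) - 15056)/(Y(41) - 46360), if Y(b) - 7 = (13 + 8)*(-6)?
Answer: 6110/15493 ≈ 0.39437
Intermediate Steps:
Y(b) = -119 (Y(b) = 7 + (13 + 8)*(-6) = 7 + 21*(-6) = 7 - 126 = -119)
((16374 - 1*19648) - 15056)/(Y(41) - 46360) = ((16374 - 1*19648) - 15056)/(-119 - 46360) = ((16374 - 19648) - 15056)/(-46479) = (-3274 - 15056)*(-1/46479) = -18330*(-1/46479) = 6110/15493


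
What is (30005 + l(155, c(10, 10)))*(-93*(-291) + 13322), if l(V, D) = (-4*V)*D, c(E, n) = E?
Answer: 961364925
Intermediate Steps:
l(V, D) = -4*D*V
(30005 + l(155, c(10, 10)))*(-93*(-291) + 13322) = (30005 - 4*10*155)*(-93*(-291) + 13322) = (30005 - 6200)*(27063 + 13322) = 23805*40385 = 961364925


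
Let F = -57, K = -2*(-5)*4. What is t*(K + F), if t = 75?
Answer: -1275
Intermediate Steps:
K = 40 (K = 10*4 = 40)
t*(K + F) = 75*(40 - 57) = 75*(-17) = -1275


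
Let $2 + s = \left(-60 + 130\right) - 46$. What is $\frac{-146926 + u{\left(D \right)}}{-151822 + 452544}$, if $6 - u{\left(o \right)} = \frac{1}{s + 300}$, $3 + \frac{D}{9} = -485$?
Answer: $- \frac{47308241}{96832484} \approx -0.48856$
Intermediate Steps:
$D = -4392$ ($D = -27 + 9 \left(-485\right) = -27 - 4365 = -4392$)
$s = 22$ ($s = -2 + \left(\left(-60 + 130\right) - 46\right) = -2 + \left(70 - 46\right) = -2 + 24 = 22$)
$u{\left(o \right)} = \frac{1931}{322}$ ($u{\left(o \right)} = 6 - \frac{1}{22 + 300} = 6 - \frac{1}{322} = \frac{1931}{322}$)
$\frac{-146926 + u{\left(D \right)}}{-151822 + 452544} = \frac{-146926 + \frac{1931}{322}}{-151822 + 452544} = - \frac{47308241}{322 \cdot 300722} = \left(- \frac{47308241}{322}\right) \frac{1}{300722} = - \frac{47308241}{96832484}$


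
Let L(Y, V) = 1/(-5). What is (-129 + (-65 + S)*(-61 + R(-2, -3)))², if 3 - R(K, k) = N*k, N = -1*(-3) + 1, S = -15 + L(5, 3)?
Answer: 316875601/25 ≈ 1.2675e+7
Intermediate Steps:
L(Y, V) = -⅕
S = -76/5 (S = -15 - ⅕ = -76/5 ≈ -15.200)
N = 4 (N = 3 + 1 = 4)
R(K, k) = 3 - 4*k
(-129 + (-65 + S)*(-61 + R(-2, -3)))² = (-129 + (-65 - 76/5)*(-61 + (3 - 4*(-3))))² = (-129 - 401*(-61 + (3 + 12))/5)² = (-129 - 401*(-61 + 15)/5)² = (-129 - 401/5*(-46))² = (-129 + 18446/5)² = (17801/5)² = 316875601/25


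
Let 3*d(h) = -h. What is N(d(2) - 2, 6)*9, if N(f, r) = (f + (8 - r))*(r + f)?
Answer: -20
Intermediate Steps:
d(h) = -h/3 (d(h) = (-h)/3 = -h/3)
N(f, r) = (f + r)*(8 + f - r) (N(f, r) = (8 + f - r)*(f + r) = (f + r)*(8 + f - r))
N(d(2) - 2, 6)*9 = ((-⅓*2 - 2)² - 1*6² + 8*(-⅓*2 - 2) + 8*6)*9 = ((-⅔ - 2)² - 1*36 + 8*(-⅔ - 2) + 48)*9 = ((-8/3)² - 36 + 8*(-8/3) + 48)*9 = (64/9 - 36 - 64/3 + 48)*9 = -20/9*9 = -20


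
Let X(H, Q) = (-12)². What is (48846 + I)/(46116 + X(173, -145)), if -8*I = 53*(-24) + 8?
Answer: 12251/11565 ≈ 1.0593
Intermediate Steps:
X(H, Q) = 144
I = 158 (I = -(53*(-24) + 8)/8 = -(-1272 + 8)/8 = -⅛*(-1264) = 158)
(48846 + I)/(46116 + X(173, -145)) = (48846 + 158)/(46116 + 144) = 49004/46260 = 49004*(1/46260) = 12251/11565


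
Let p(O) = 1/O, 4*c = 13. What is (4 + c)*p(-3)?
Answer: -29/12 ≈ -2.4167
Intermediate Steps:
c = 13/4 (c = (1/4)*13 = 13/4 ≈ 3.2500)
(4 + c)*p(-3) = (4 + 13/4)/(-3) = (29/4)*(-1/3) = -29/12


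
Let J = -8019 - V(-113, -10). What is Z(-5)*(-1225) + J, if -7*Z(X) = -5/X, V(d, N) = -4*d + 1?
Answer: -8297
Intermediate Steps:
V(d, N) = 1 - 4*d
Z(X) = 5/(7*X) (Z(X) = -(-5)/(7*X) = 5/(7*X))
J = -8472 (J = -8019 - (1 - 4*(-113)) = -8019 - (1 + 452) = -8019 - 1*453 = -8019 - 453 = -8472)
Z(-5)*(-1225) + J = ((5/7)/(-5))*(-1225) - 8472 = ((5/7)*(-⅕))*(-1225) - 8472 = -⅐*(-1225) - 8472 = 175 - 8472 = -8297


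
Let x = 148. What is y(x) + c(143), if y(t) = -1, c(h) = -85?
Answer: -86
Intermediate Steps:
y(x) + c(143) = -1 - 85 = -86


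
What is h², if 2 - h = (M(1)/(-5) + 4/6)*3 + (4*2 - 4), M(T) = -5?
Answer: 49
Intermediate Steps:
h = -7 (h = 2 - ((-5/(-5) + 4/6)*3 + (4*2 - 4)) = 2 - ((-5*(-⅕) + 4*(⅙))*3 + (8 - 4)) = 2 - ((1 + ⅔)*3 + 4) = 2 - ((5/3)*3 + 4) = 2 - (5 + 4) = 2 - 1*9 = 2 - 9 = -7)
h² = (-7)² = 49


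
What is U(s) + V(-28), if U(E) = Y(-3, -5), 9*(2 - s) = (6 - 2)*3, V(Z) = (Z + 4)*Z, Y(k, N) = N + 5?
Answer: 672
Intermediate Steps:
Y(k, N) = 5 + N
V(Z) = Z*(4 + Z) (V(Z) = (4 + Z)*Z = Z*(4 + Z))
s = ⅔ (s = 2 - (6 - 2)*3/9 = 2 - 4*3/9 = 2 - ⅑*12 = 2 - 4/3 = ⅔ ≈ 0.66667)
U(E) = 0 (U(E) = 5 - 5 = 0)
U(s) + V(-28) = 0 - 28*(4 - 28) = 0 - 28*(-24) = 0 + 672 = 672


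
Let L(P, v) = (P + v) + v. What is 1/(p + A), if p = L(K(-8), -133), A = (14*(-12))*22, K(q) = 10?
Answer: -1/3952 ≈ -0.00025304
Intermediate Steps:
L(P, v) = P + 2*v
A = -3696 (A = -168*22 = -3696)
p = -256 (p = 10 + 2*(-133) = 10 - 266 = -256)
1/(p + A) = 1/(-256 - 3696) = 1/(-3952) = -1/3952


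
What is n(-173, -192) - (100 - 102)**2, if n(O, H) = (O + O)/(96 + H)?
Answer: -19/48 ≈ -0.39583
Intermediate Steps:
n(O, H) = 2*O/(96 + H) (n(O, H) = (2*O)/(96 + H) = 2*O/(96 + H))
n(-173, -192) - (100 - 102)**2 = 2*(-173)/(96 - 192) - (100 - 102)**2 = 2*(-173)/(-96) - 1*(-2)**2 = 2*(-173)*(-1/96) - 1*4 = 173/48 - 4 = -19/48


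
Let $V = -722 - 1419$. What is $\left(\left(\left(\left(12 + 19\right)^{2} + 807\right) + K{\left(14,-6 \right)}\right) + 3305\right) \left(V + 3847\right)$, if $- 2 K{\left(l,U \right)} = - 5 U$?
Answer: $8628948$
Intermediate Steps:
$K{\left(l,U \right)} = \frac{5 U}{2}$ ($K{\left(l,U \right)} = - \frac{\left(-5\right) U}{2} = \frac{5 U}{2}$)
$V = -2141$ ($V = -722 - 1419 = -2141$)
$\left(\left(\left(\left(12 + 19\right)^{2} + 807\right) + K{\left(14,-6 \right)}\right) + 3305\right) \left(V + 3847\right) = \left(\left(\left(\left(12 + 19\right)^{2} + 807\right) + \frac{5}{2} \left(-6\right)\right) + 3305\right) \left(-2141 + 3847\right) = \left(\left(\left(31^{2} + 807\right) - 15\right) + 3305\right) 1706 = \left(\left(\left(961 + 807\right) - 15\right) + 3305\right) 1706 = \left(\left(1768 - 15\right) + 3305\right) 1706 = \left(1753 + 3305\right) 1706 = 5058 \cdot 1706 = 8628948$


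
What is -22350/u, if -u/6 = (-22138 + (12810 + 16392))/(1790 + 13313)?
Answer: 56258675/7064 ≈ 7964.1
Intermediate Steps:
u = -42384/15103 (u = -6*(-22138 + (12810 + 16392))/(1790 + 13313) = -6*(-22138 + 29202)/15103 = -42384/15103 ≈ -2.8063)
-22350/u = -22350/(-42384/15103) = -22350*(-15103/42384) = 56258675/7064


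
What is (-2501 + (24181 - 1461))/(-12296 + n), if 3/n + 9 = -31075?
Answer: -628487396/382208867 ≈ -1.6444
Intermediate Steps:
n = -3/31084 (n = 3/(-9 - 31075) = 3/(-31084) = 3*(-1/31084) = -3/31084 ≈ -9.6513e-5)
(-2501 + (24181 - 1461))/(-12296 + n) = (-2501 + (24181 - 1461))/(-12296 - 3/31084) = (-2501 + 22720)/(-382208867/31084) = 20219*(-31084/382208867) = -628487396/382208867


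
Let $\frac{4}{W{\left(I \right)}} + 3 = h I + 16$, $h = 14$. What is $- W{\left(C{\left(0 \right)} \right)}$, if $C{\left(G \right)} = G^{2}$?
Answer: $- \frac{4}{13} \approx -0.30769$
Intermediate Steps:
$W{\left(I \right)} = \frac{4}{13 + 14 I}$ ($W{\left(I \right)} = \frac{4}{-3 + \left(14 I + 16\right)} = \frac{4}{-3 + \left(16 + 14 I\right)} = \frac{4}{13 + 14 I}$)
$- W{\left(C{\left(0 \right)} \right)} = - \frac{4}{13 + 14 \cdot 0^{2}} = - \frac{4}{13 + 14 \cdot 0} = - \frac{4}{13 + 0} = - \frac{4}{13}$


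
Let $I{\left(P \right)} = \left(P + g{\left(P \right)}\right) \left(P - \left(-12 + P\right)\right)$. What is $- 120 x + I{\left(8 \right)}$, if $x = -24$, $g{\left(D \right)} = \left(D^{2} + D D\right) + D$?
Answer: $4608$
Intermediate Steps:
$g{\left(D \right)} = D + 2 D^{2}$ ($g{\left(D \right)} = \left(D^{2} + D^{2}\right) + D = 2 D^{2} + D = D + 2 D^{2}$)
$I{\left(P \right)} = 12 P + 12 P \left(1 + 2 P\right)$ ($I{\left(P \right)} = \left(P + P \left(1 + 2 P\right)\right) \left(P - \left(-12 + P\right)\right) = \left(P + P \left(1 + 2 P\right)\right) 12 = 12 P + 12 P \left(1 + 2 P\right)$)
$- 120 x + I{\left(8 \right)} = \left(-120\right) \left(-24\right) + 24 \cdot 8 \left(1 + 8\right) = 2880 + 24 \cdot 8 \cdot 9 = 2880 + 1728 = 4608$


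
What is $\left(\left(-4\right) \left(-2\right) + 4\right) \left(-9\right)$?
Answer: $-108$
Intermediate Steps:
$\left(\left(-4\right) \left(-2\right) + 4\right) \left(-9\right) = \left(8 + 4\right) \left(-9\right) = 12 \left(-9\right) = -108$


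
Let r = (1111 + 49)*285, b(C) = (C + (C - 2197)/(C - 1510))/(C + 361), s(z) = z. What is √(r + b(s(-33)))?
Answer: √21170068880717986/253052 ≈ 574.98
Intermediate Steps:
b(C) = (C + (-2197 + C)/(-1510 + C))/(361 + C)
r = 330600 (r = 1160*285 = 330600)
√(r + b(s(-33))) = √(330600 + (2197 - 1*(-33)² + 1509*(-33))/(545110 - 1*(-33)² + 1149*(-33))) = √(330600 + (2197 - 1*1089 - 49797)/(545110 - 1*1089 - 37917)) = √(330600 + (2197 - 1089 - 49797)/(545110 - 1089 - 37917)) = √(330600 - 48689/506104) = √(167317933711/506104) = √21170068880717986/253052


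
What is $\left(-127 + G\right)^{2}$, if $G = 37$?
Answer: $8100$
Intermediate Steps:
$\left(-127 + G\right)^{2} = \left(-127 + 37\right)^{2} = \left(-90\right)^{2} = 8100$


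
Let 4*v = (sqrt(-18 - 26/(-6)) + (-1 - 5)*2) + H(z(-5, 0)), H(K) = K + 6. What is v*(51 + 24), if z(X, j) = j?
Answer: -225/2 + 25*I*sqrt(123)/4 ≈ -112.5 + 69.316*I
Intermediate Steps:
H(K) = 6 + K
v = -3/2 + I*sqrt(123)/12 (v = ((sqrt(-18 - 26/(-6)) + (-1 - 5)*2) + (6 + 0))/4 = ((sqrt(-18 - 26*(-1/6)) - 6*2) + 6)/4 = ((sqrt(-18 + 13/3) - 12) + 6)/4 = ((sqrt(-41/3) - 12) + 6)/4 = ((I*sqrt(123)/3 - 12) + 6)/4 = ((-12 + I*sqrt(123)/3) + 6)/4 = (-6 + I*sqrt(123)/3)/4 = -3/2 + I*sqrt(123)/12 ≈ -1.5 + 0.92421*I)
v*(51 + 24) = (-3/2 + I*sqrt(123)/12)*(51 + 24) = (-3/2 + I*sqrt(123)/12)*75 = -225/2 + 25*I*sqrt(123)/4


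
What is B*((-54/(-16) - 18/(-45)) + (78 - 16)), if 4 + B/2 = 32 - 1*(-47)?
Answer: 39465/4 ≈ 9866.3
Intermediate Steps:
B = 150 (B = -8 + 2*(32 - 1*(-47)) = -8 + 2*(32 + 47) = -8 + 2*79 = -8 + 158 = 150)
B*((-54/(-16) - 18/(-45)) + (78 - 16)) = 150*((-54/(-16) - 18/(-45)) + (78 - 16)) = 150*((-54*(-1/16) - 18*(-1/45)) + 62) = 150*((27/8 + ⅖) + 62) = 150*(151/40 + 62) = 150*(2631/40) = 39465/4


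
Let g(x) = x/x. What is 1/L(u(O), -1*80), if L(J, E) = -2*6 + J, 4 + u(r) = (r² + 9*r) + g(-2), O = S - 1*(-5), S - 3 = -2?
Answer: 1/75 ≈ 0.013333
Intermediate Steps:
g(x) = 1
S = 1 (S = 3 - 2 = 1)
O = 6 (O = 1 - 1*(-5) = 1 + 5 = 6)
u(r) = -3 + r² + 9*r (u(r) = -4 + ((r² + 9*r) + 1) = -4 + (1 + r² + 9*r) = -3 + r² + 9*r)
L(J, E) = -12 + J
1/L(u(O), -1*80) = 1/(-12 + (-3 + 6² + 9*6)) = 1/(-12 + (-3 + 36 + 54)) = 1/(-12 + 87) = 1/75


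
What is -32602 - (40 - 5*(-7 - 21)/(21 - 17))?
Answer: -32677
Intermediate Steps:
-32602 - (40 - 5*(-7 - 21)/(21 - 17)) = -32602 - (40 - (-140)/4) = -32602 - (40 - 5*(-7)) = -32602 - (40 + 35) = -32602 - 1*75 = -32602 - 75 = -32677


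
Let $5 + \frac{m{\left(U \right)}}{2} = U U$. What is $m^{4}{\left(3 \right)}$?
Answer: $4096$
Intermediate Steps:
$m{\left(U \right)} = -10 + 2 U^{2}$ ($m{\left(U \right)} = -10 + 2 U U = -10 + 2 U^{2}$)
$m^{4}{\left(3 \right)} = \left(-10 + 2 \cdot 3^{2}\right)^{4} = \left(-10 + 2 \cdot 9\right)^{4} = \left(-10 + 18\right)^{4} = 8^{4} = 4096$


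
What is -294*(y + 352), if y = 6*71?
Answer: -228732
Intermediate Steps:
y = 426
-294*(y + 352) = -294*(426 + 352) = -294*778 = -228732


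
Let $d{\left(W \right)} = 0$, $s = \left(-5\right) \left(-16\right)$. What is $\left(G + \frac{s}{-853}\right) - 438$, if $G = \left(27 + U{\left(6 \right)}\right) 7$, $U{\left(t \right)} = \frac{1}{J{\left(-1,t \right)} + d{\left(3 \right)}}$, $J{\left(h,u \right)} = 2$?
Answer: $- \frac{418983}{1706} \approx -245.59$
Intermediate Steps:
$s = 80$
$U{\left(t \right)} = \frac{1}{2}$ ($U{\left(t \right)} = \frac{1}{2 + 0} = \frac{1}{2}$)
$G = \frac{385}{2}$ ($G = \left(27 + \frac{1}{2}\right) 7 = \frac{55}{2} \cdot 7 = \frac{385}{2} \approx 192.5$)
$\left(G + \frac{s}{-853}\right) - 438 = \left(\frac{385}{2} + \frac{80}{-853}\right) - 438 = \left(\frac{385}{2} + 80 \left(- \frac{1}{853}\right)\right) - 438 = \left(\frac{385}{2} - \frac{80}{853}\right) - 438 = \frac{328245}{1706} - 438 = - \frac{418983}{1706}$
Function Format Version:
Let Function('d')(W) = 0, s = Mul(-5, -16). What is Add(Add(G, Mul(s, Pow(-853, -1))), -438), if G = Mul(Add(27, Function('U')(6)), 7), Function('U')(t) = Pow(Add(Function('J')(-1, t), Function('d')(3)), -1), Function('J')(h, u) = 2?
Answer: Rational(-418983, 1706) ≈ -245.59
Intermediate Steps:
s = 80
Function('U')(t) = Rational(1, 2) (Function('U')(t) = Pow(Add(2, 0), -1) = Pow(2, -1) = Rational(1, 2))
G = Rational(385, 2) (G = Mul(Add(27, Rational(1, 2)), 7) = Mul(Rational(55, 2), 7) = Rational(385, 2) ≈ 192.50)
Add(Add(G, Mul(s, Pow(-853, -1))), -438) = Add(Add(Rational(385, 2), Mul(80, Pow(-853, -1))), -438) = Add(Add(Rational(385, 2), Mul(80, Rational(-1, 853))), -438) = Add(Add(Rational(385, 2), Rational(-80, 853)), -438) = Add(Rational(328245, 1706), -438) = Rational(-418983, 1706)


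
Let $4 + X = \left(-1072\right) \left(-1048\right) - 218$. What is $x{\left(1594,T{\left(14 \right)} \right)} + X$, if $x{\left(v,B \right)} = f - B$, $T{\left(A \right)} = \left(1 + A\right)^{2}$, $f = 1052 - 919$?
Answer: $1123142$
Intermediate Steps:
$f = 133$ ($f = 1052 - 919 = 133$)
$x{\left(v,B \right)} = 133 - B$
$X = 1123234$ ($X = -4 - -1123238 = -4 + \left(1123456 - 218\right) = -4 + 1123238 = 1123234$)
$x{\left(1594,T{\left(14 \right)} \right)} + X = \left(133 - \left(1 + 14\right)^{2}\right) + 1123234 = \left(133 - 15^{2}\right) + 1123234 = \left(133 - 225\right) + 1123234 = -92 + 1123234 = 1123142$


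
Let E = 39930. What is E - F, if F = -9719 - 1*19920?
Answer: 69569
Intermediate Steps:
F = -29639 (F = -9719 - 19920 = -29639)
E - F = 39930 - 1*(-29639) = 39930 + 29639 = 69569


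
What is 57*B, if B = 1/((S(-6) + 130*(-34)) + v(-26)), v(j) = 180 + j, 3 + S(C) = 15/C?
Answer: -114/8543 ≈ -0.013344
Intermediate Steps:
S(C) = -3 + 15/C
B = -2/8543 (B = 1/(((-3 + 15/(-6)) + 130*(-34)) + (180 - 26)) = 1/(((-3 + 15*(-1/6)) - 4420) + 154) = 1/(((-3 - 5/2) - 4420) + 154) = 1/((-11/2 - 4420) + 154) = 1/(-8851/2 + 154) = 1/(-8543/2) = -2/8543 ≈ -0.00023411)
57*B = 57*(-2/8543) = -114/8543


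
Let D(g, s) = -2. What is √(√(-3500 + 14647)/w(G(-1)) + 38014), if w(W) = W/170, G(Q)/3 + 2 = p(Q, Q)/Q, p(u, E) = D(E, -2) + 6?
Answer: √(342126 - 85*√11147)/3 ≈ 192.40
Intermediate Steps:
p(u, E) = 4 (p(u, E) = -2 + 6 = 4)
G(Q) = -6 + 12/Q (G(Q) = -6 + 3*(4/Q) = -6 + 12/Q)
w(W) = W/170 (w(W) = W*(1/170) = W/170)
√(√(-3500 + 14647)/w(G(-1)) + 38014) = √(√(-3500 + 14647)/(((-6 + 12/(-1))/170)) + 38014) = √(√11147/(((-6 + 12*(-1))/170)) + 38014) = √(√11147/(((-6 - 12)/170)) + 38014) = √(√11147/(((1/170)*(-18))) + 38014) = √(√11147/(-9/85) + 38014) = √(√11147*(-85/9) + 38014) = √(-85*√11147/9 + 38014) = √(38014 - 85*√11147/9)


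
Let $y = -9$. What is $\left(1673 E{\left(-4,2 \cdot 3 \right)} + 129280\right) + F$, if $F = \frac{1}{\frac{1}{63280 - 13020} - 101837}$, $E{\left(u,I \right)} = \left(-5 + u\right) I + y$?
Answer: $\frac{122230781819079}{5118327619} \approx 23881.0$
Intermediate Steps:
$E{\left(u,I \right)} = -9 + I \left(-5 + u\right)$ ($E{\left(u,I \right)} = \left(-5 + u\right) I - 9 = I \left(-5 + u\right) - 9 = -9 + I \left(-5 + u\right)$)
$F = - \frac{50260}{5118327619}$ ($F = \frac{1}{\frac{1}{50260} - 101837} = \frac{1}{- \frac{5118327619}{50260}} = - \frac{50260}{5118327619} \approx -9.8196 \cdot 10^{-6}$)
$\left(1673 E{\left(-4,2 \cdot 3 \right)} + 129280\right) + F = \left(1673 \left(-9 - 5 \cdot 2 \cdot 3 + 2 \cdot 3 \left(-4\right)\right) + 129280\right) - \frac{50260}{5118327619} = \left(1673 \left(-9 - 30 + 6 \left(-4\right)\right) + 129280\right) - \frac{50260}{5118327619} = \left(1673 \left(-9 - 30 - 24\right) + 129280\right) - \frac{50260}{5118327619} = \left(1673 \left(-63\right) + 129280\right) - \frac{50260}{5118327619} = \left(-105399 + 129280\right) - \frac{50260}{5118327619} = 23881 - \frac{50260}{5118327619} = \frac{122230781819079}{5118327619}$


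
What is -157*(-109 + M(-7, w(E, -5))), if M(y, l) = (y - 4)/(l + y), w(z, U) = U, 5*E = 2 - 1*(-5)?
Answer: 203629/12 ≈ 16969.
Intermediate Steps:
E = 7/5 (E = (2 - 1*(-5))/5 = (2 + 5)/5 = (⅕)*7 = 7/5 ≈ 1.4000)
M(y, l) = (-4 + y)/(l + y)
-157*(-109 + M(-7, w(E, -5))) = -157*(-109 + (-4 - 7)/(-5 - 7)) = -157*(-109 - 11/(-12)) = -157*(-109 - 1/12*(-11)) = -157*(-109 + 11/12) = -157*(-1297/12) = 203629/12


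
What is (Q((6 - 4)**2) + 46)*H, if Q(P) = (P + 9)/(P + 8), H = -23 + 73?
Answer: 14125/6 ≈ 2354.2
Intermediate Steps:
H = 50
Q(P) = (9 + P)/(8 + P)
(Q((6 - 4)**2) + 46)*H = ((9 + (6 - 4)**2)/(8 + (6 - 4)**2) + 46)*50 = ((9 + 2**2)/(8 + 2**2) + 46)*50 = ((9 + 4)/(8 + 4) + 46)*50 = (13/12 + 46)*50 = (565/12)*50 = 14125/6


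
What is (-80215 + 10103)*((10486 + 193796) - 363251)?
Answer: 11145634528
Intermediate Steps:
(-80215 + 10103)*((10486 + 193796) - 363251) = -70112*(204282 - 363251) = -70112*(-158969) = 11145634528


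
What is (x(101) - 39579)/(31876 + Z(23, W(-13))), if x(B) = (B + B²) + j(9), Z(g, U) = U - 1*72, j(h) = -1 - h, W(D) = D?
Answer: -29287/31791 ≈ -0.92124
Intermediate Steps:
Z(g, U) = -72 + U (Z(g, U) = U - 72 = -72 + U)
x(B) = -10 + B + B² (x(B) = (B + B²) + (-1 - 1*9) = (B + B²) + (-1 - 9) = (B + B²) - 10 = -10 + B + B²)
(x(101) - 39579)/(31876 + Z(23, W(-13))) = ((-10 + 101 + 101²) - 39579)/(31876 + (-72 - 13)) = ((-10 + 101 + 10201) - 39579)/(31876 - 85) = (10292 - 39579)/31791 = -29287*1/31791 = -29287/31791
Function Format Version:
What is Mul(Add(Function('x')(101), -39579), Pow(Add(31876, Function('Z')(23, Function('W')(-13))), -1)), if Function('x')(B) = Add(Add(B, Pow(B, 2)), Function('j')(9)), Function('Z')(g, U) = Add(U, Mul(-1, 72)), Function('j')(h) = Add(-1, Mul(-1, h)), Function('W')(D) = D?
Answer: Rational(-29287, 31791) ≈ -0.92124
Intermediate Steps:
Function('Z')(g, U) = Add(-72, U) (Function('Z')(g, U) = Add(U, -72) = Add(-72, U))
Function('x')(B) = Add(-10, B, Pow(B, 2)) (Function('x')(B) = Add(Add(B, Pow(B, 2)), Add(-1, Mul(-1, 9))) = Add(Add(B, Pow(B, 2)), Add(-1, -9)) = Add(Add(B, Pow(B, 2)), -10) = Add(-10, B, Pow(B, 2)))
Mul(Add(Function('x')(101), -39579), Pow(Add(31876, Function('Z')(23, Function('W')(-13))), -1)) = Mul(Add(Add(-10, 101, Pow(101, 2)), -39579), Pow(Add(31876, Add(-72, -13)), -1)) = Mul(Add(Add(-10, 101, 10201), -39579), Pow(Add(31876, -85), -1)) = Mul(Add(10292, -39579), Pow(31791, -1)) = Mul(-29287, Rational(1, 31791)) = Rational(-29287, 31791)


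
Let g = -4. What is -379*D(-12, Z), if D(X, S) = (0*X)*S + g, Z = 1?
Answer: 1516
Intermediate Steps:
D(X, S) = -4 (D(X, S) = (0*X)*S - 4 = 0*S - 4 = 0 - 4 = -4)
-379*D(-12, Z) = -379*(-4) = 1516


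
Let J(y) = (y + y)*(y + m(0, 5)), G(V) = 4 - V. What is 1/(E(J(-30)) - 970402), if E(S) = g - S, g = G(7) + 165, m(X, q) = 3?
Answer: -1/971860 ≈ -1.0290e-6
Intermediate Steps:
g = 162 (g = (4 - 1*7) + 165 = (4 - 7) + 165 = -3 + 165 = 162)
J(y) = 2*y*(3 + y) (J(y) = (y + y)*(y + 3) = (2*y)*(3 + y) = 2*y*(3 + y))
E(S) = 162 - S
1/(E(J(-30)) - 970402) = 1/((162 - 2*(-30)*(3 - 30)) - 970402) = 1/((162 - 2*(-30)*(-27)) - 970402) = 1/((162 - 1*1620) - 970402) = 1/((162 - 1620) - 970402) = 1/(-1458 - 970402) = 1/(-971860) = -1/971860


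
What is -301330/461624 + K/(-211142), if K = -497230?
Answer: 41477470665/24367053652 ≈ 1.7022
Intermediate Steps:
-301330/461624 + K/(-211142) = -301330/461624 - 497230/(-211142) = -301330*1/461624 - 497230*(-1/211142) = -150665/230812 + 248615/105571 = 41477470665/24367053652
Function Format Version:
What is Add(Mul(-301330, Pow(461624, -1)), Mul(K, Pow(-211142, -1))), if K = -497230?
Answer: Rational(41477470665, 24367053652) ≈ 1.7022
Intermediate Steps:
Add(Mul(-301330, Pow(461624, -1)), Mul(K, Pow(-211142, -1))) = Add(Mul(-301330, Pow(461624, -1)), Mul(-497230, Pow(-211142, -1))) = Add(Mul(-301330, Rational(1, 461624)), Mul(-497230, Rational(-1, 211142))) = Add(Rational(-150665, 230812), Rational(248615, 105571)) = Rational(41477470665, 24367053652)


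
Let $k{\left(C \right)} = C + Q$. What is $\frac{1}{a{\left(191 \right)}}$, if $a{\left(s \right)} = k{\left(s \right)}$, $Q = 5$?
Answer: $\frac{1}{196} \approx 0.005102$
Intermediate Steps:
$k{\left(C \right)} = 5 + C$ ($k{\left(C \right)} = C + 5 = 5 + C$)
$a{\left(s \right)} = 5 + s$
$\frac{1}{a{\left(191 \right)}} = \frac{1}{5 + 191} = \frac{1}{196}$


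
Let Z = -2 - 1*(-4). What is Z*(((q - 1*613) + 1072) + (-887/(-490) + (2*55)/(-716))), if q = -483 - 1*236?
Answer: -22659302/43855 ≈ -516.69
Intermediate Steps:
q = -719 (q = -483 - 236 = -719)
Z = 2 (Z = -2 + 4 = 2)
Z*(((q - 1*613) + 1072) + (-887/(-490) + (2*55)/(-716))) = 2*(((-719 - 1*613) + 1072) + (-887/(-490) + (2*55)/(-716))) = 2*(((-719 - 613) + 1072) + (-887*(-1/490) + 110*(-1/716))) = 2*((-1332 + 1072) + (887/490 - 55/358)) = 2*(-260 + 72649/43855) = 2*(-11329651/43855) = -22659302/43855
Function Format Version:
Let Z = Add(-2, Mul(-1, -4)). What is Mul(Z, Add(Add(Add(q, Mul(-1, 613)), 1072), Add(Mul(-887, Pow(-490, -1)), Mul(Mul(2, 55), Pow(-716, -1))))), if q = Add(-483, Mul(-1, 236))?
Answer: Rational(-22659302, 43855) ≈ -516.69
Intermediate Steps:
q = -719 (q = Add(-483, -236) = -719)
Z = 2 (Z = Add(-2, 4) = 2)
Mul(Z, Add(Add(Add(q, Mul(-1, 613)), 1072), Add(Mul(-887, Pow(-490, -1)), Mul(Mul(2, 55), Pow(-716, -1))))) = Mul(2, Add(Add(Add(-719, Mul(-1, 613)), 1072), Add(Mul(-887, Pow(-490, -1)), Mul(Mul(2, 55), Pow(-716, -1))))) = Mul(2, Add(Add(Add(-719, -613), 1072), Add(Mul(-887, Rational(-1, 490)), Mul(110, Rational(-1, 716))))) = Mul(2, Add(Add(-1332, 1072), Add(Rational(887, 490), Rational(-55, 358)))) = Mul(2, Add(-260, Rational(72649, 43855))) = Mul(2, Rational(-11329651, 43855)) = Rational(-22659302, 43855)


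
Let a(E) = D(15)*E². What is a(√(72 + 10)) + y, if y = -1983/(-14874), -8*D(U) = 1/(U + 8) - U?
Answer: 17497111/114034 ≈ 153.44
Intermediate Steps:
D(U) = -1/(8*(8 + U)) + U/8 (D(U) = -(1/(U + 8) - U)/8 = -(1/(8 + U) - U)/8 = -1/(8*(8 + U)) + U/8)
y = 661/4958 (y = -1983*(-1/14874) = 661/4958 ≈ 0.13332)
a(E) = 43*E²/23 (a(E) = ((-1 + 15² + 8*15)/(8*(8 + 15)))*E² = ((⅛)*(-1 + 225 + 120)/23)*E² = ((⅛)*(1/23)*344)*E² = 43*E²/23)
a(√(72 + 10)) + y = 43*(√(72 + 10))²/23 + 661/4958 = 43*(√82)²/23 + 661/4958 = (43/23)*82 + 661/4958 = 3526/23 + 661/4958 = 17497111/114034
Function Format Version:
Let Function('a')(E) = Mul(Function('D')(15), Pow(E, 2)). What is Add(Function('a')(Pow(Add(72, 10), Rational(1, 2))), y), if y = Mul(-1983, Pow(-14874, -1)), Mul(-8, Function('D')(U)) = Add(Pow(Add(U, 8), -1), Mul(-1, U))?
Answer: Rational(17497111, 114034) ≈ 153.44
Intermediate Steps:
Function('D')(U) = Add(Mul(Rational(-1, 8), Pow(Add(8, U), -1)), Mul(Rational(1, 8), U)) (Function('D')(U) = Mul(Rational(-1, 8), Add(Pow(Add(U, 8), -1), Mul(-1, U))) = Mul(Rational(-1, 8), Add(Pow(Add(8, U), -1), Mul(-1, U))) = Add(Mul(Rational(-1, 8), Pow(Add(8, U), -1)), Mul(Rational(1, 8), U)))
y = Rational(661, 4958) (y = Mul(-1983, Rational(-1, 14874)) = Rational(661, 4958) ≈ 0.13332)
Function('a')(E) = Mul(Rational(43, 23), Pow(E, 2)) (Function('a')(E) = Mul(Mul(Rational(1, 8), Pow(Add(8, 15), -1), Add(-1, Pow(15, 2), Mul(8, 15))), Pow(E, 2)) = Mul(Mul(Rational(1, 8), Pow(23, -1), Add(-1, 225, 120)), Pow(E, 2)) = Mul(Mul(Rational(1, 8), Rational(1, 23), 344), Pow(E, 2)) = Mul(Rational(43, 23), Pow(E, 2)))
Add(Function('a')(Pow(Add(72, 10), Rational(1, 2))), y) = Add(Mul(Rational(43, 23), Pow(Pow(Add(72, 10), Rational(1, 2)), 2)), Rational(661, 4958)) = Add(Mul(Rational(43, 23), Pow(Pow(82, Rational(1, 2)), 2)), Rational(661, 4958)) = Add(Mul(Rational(43, 23), 82), Rational(661, 4958)) = Add(Rational(3526, 23), Rational(661, 4958)) = Rational(17497111, 114034)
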